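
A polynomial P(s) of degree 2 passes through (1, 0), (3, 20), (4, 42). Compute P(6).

Write P(s) = as^2 + bs + c. Substituting each data point gives a linear system:
  a + b + c = 0
  9a + 3b + c = 20
  16a + 4b + c = 42
Solving the system yields a = 4, b = -6, c = 2.
So P(s) = 4s^2 - 6s + 2.
Then P(6) = 110.

110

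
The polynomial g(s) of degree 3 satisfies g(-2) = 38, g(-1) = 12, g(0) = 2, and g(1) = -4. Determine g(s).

g(s) = -2s^3 + 2s^2 - 6s + 2

Write g(s) = as^3 + bs^2 + cs + d. Substituting each data point gives a linear system:
  -8a + 4b - 2c + d = 38
  -a + b - c + d = 12
  d = 2
  a + b + c + d = -4
Solving the system yields a = -2, b = 2, c = -6, d = 2.
So g(s) = -2s³ + 2s² - 6s + 2.
Check: g(-2) = 38. ✓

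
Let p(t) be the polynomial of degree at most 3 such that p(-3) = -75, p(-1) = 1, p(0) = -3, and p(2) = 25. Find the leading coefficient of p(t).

4

Write p(t) = at^3 + bt^2 + ct + d. Substituting each data point gives a linear system:
  -27a + 9b - 3c + d = -75
  -a + b - c + d = 1
  d = -3
  8a + 4b + 2c + d = 25
Solving the system yields a = 4, b = 2, c = -6, d = -3.
So p(t) = 4t³ + 2t² - 6t - 3.
The leading coefficient is 4.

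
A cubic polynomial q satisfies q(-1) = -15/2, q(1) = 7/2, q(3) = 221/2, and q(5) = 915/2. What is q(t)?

Using the Lagrange interpolation formula with nodes -1, 1, 3, 5:
  L_0(t) = (t - 1)(t - 3)(t - 5) / -48
  L_1(t) = (t + 1)(t - 3)(t - 5) / 16
  L_2(t) = (t + 1)(t - 1)(t - 5) / -16
  L_3(t) = (t + 1)(t - 1)(t - 3) / 48
Then q(t) = -15/2·L_0(t) + 7/2·L_1(t) + 221/2·L_2(t) + 915/2·L_3(t).
Expanding and collecting terms gives q(t) = 3t³ + 3t² + (5/2)t - 5.
Check: q(3) = 221/2. ✓

q(t) = 3t^3 + 3t^2 + (5/2)t - 5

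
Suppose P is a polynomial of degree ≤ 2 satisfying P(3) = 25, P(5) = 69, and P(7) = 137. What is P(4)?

Write P(t) = at^2 + bt + c. Substituting each data point gives a linear system:
  9a + 3b + c = 25
  25a + 5b + c = 69
  49a + 7b + c = 137
Solving the system yields a = 3, b = -2, c = 4.
So P(t) = 3t^2 - 2t + 4.
Then P(4) = 44.

44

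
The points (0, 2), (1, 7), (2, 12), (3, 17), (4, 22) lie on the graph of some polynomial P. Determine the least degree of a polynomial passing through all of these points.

Forward differences of the values at s = 0, 1, 2, 3, 4:
  P  : 2  7  12  17  22
  Δ  : 5  5  5  5
  Δ^2: 0  0  0
  Δ^3: 0  0
  Δ^4: 0
The first differences are constant (5) and nonzero, while all higher differences vanish, so the minimal degree is 1.

1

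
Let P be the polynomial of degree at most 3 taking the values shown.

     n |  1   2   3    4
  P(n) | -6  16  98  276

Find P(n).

Write P(n) = an^3 + bn^2 + cn + d. Substituting each data point gives a linear system:
  a + b + c + d = -6
  8a + 4b + 2c + d = 16
  27a + 9b + 3c + d = 98
  64a + 16b + 4c + d = 276
Solving the system yields a = 6, b = -6, c = -2, d = -4.
So P(n) = 6n^3 - 6n^2 - 2n - 4.
Check: P(1) = -6. ✓

P(n) = 6n^3 - 6n^2 - 2n - 4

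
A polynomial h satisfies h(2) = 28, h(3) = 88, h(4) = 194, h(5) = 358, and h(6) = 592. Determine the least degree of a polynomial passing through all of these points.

Forward differences of the values at n = 2, 3, 4, 5, 6:
  h  : 28  88  194  358  592
  Δ  : 60  106  164  234
  Δ^2: 46  58  70
  Δ^3: 12  12
  Δ^4: 0
The third differences are constant (12) and nonzero, while all higher differences vanish, so the minimal degree is 3.

3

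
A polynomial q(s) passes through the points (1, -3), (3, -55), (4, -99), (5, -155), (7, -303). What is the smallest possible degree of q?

2

Divided differences on the nodes 1, 3, 4, 5, 7:
  order 0: -3  -55  -99  -155  -303
  order 1: -26  -44  -56  -74
  order 2: -6  -6  -6
  order 3: 0  0
  order 4: 0
The order-2 divided differences are all -6 (nonzero) and every higher order vanishes, so the data lies on a polynomial of degree exactly 2.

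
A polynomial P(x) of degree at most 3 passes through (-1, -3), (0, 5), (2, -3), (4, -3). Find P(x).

Write P(x) = ax^3 + bx^2 + cx + d. Substituting each data point gives a linear system:
  -a + b - c + d = -3
  d = 5
  8a + 4b + 2c + d = -3
  64a + 16b + 4c + d = -3
Solving the system yields a = 1, b = -5, c = 2, d = 5.
So P(x) = x³ - 5x² + 2x + 5.
Check: P(2) = -3. ✓

P(x) = x^3 - 5x^2 + 2x + 5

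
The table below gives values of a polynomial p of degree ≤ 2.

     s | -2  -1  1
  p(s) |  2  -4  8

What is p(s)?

Using the Lagrange interpolation formula with nodes -2, -1, 1:
  L_0(s) = (s + 1)(s - 1) / 3
  L_1(s) = (s + 2)(s - 1) / -2
  L_2(s) = (s + 2)(s + 1) / 6
Then p(s) = 2·L_0(s) - 4·L_1(s) + 8·L_2(s).
Expanding and collecting terms gives p(s) = 4s^2 + 6s - 2.
Check: p(-1) = -4. ✓

p(s) = 4s^2 + 6s - 2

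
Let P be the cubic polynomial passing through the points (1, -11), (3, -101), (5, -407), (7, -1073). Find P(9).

-2243

Using the Lagrange interpolation formula with nodes 1, 3, 5, 7:
  L_0(t) = (t - 3)(t - 5)(t - 7) / -48
  L_1(t) = (t - 1)(t - 5)(t - 7) / 16
  L_2(t) = (t - 1)(t - 3)(t - 7) / -16
  L_3(t) = (t - 1)(t - 3)(t - 5) / 48
Then P(t) = -11·L_0(t) - 101·L_1(t) - 407·L_2(t) - 1073·L_3(t).
Expanding and collecting terms gives P(t) = -3t^3 - 6t - 2.
Evaluating at t = 9: P(9) = -2243.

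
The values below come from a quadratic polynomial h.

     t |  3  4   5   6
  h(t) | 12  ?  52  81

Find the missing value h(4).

On equispaced nodes a degree-2 polynomial has vanishing third forward difference, so
  - h(3) + 3·h(4) - 3·h(5) + h(6) = 0.
Substituting the known values and solving for h(4):
  3·h(4) = 87
  h(4) = 29.

29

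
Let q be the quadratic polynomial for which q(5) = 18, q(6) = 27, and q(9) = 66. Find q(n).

q(n) = n^2 - 2n + 3

Write q(n) = an^2 + bn + c. Substituting each data point gives a linear system:
  25a + 5b + c = 18
  36a + 6b + c = 27
  81a + 9b + c = 66
Solving the system yields a = 1, b = -2, c = 3.
So q(n) = n^2 - 2n + 3.
Check: q(6) = 27. ✓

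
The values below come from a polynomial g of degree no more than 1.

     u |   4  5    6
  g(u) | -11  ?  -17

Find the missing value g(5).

-14

On equispaced nodes a degree-1 polynomial has vanishing second forward difference, so
  g(4) - 2·g(5) + g(6) = 0.
Substituting the known values and solving for g(5):
  -2·g(5) = 28
  g(5) = -14.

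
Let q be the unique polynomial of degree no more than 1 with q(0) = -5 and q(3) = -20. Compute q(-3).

Write q(t) = at + b. Substituting each data point gives a linear system:
  b = -5
  3a + b = -20
Solving the system yields a = -5, b = -5.
So q(t) = -5t - 5.
Then q(-3) = 10.

10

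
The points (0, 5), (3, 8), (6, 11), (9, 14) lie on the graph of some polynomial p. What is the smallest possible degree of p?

Forward differences of the values at t = 0, 3, 6, 9:
  p  : 5  8  11  14
  Δ  : 3  3  3
  Δ^2: 0  0
  Δ^3: 0
The first differences are constant (3) and nonzero, while all higher differences vanish, so the minimal degree is 1.

1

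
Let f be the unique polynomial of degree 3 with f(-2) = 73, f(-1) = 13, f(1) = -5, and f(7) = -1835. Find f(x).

f(x) = -6x^3 + 5x^2 - 3x - 1

Write f(x) = ax^3 + bx^2 + cx + d. Substituting each data point gives a linear system:
  -8a + 4b - 2c + d = 73
  -a + b - c + d = 13
  a + b + c + d = -5
  343a + 49b + 7c + d = -1835
Solving the system yields a = -6, b = 5, c = -3, d = -1.
So f(x) = -6x^3 + 5x^2 - 3x - 1.
Check: f(-2) = 73. ✓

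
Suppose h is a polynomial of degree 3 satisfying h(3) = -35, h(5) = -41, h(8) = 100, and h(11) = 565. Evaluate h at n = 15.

Using the Lagrange interpolation formula with nodes 3, 5, 8, 11:
  L_0(n) = (n - 5)(n - 8)(n - 11) / -80
  L_1(n) = (n - 3)(n - 8)(n - 11) / 36
  L_2(n) = (n - 3)(n - 5)(n - 11) / -45
  L_3(n) = (n - 3)(n - 5)(n - 8) / 144
Then h(n) = -35·L_0(n) - 41·L_1(n) + 100·L_2(n) + 565·L_3(n).
Expanding and collecting terms gives h(n) = n³ - 6n² - 4n + 4.
Evaluating at n = 15: h(15) = 1969.

1969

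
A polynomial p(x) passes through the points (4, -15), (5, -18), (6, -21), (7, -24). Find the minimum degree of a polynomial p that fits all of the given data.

1

Forward differences of the values at x = 4, 5, 6, 7:
  p  : -15  -18  -21  -24
  Δ  : -3  -3  -3
  Δ^2: 0  0
  Δ^3: 0
The first differences are constant (-3) and nonzero, while all higher differences vanish, so the minimal degree is 1.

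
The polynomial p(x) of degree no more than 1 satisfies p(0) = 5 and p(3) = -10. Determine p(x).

p(x) = -5x + 5

Using the Lagrange interpolation formula with nodes 0, 3:
  L_0(x) = (x - 3) / -3
  L_1(x) = x / 3
Then p(x) = 5·L_0(x) - 10·L_1(x).
Expanding and collecting terms gives p(x) = -5x + 5.
Check: p(0) = 5. ✓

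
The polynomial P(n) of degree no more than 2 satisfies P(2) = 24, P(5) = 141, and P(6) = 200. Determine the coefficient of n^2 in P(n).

5

Write P(n) = an^2 + bn + c. Substituting each data point gives a linear system:
  4a + 2b + c = 24
  25a + 5b + c = 141
  36a + 6b + c = 200
Solving the system yields a = 5, b = 4, c = -4.
So P(n) = 5n^2 + 4n - 4.
The leading coefficient is 5.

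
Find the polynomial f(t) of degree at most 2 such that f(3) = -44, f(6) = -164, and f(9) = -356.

Write f(t) = at^2 + bt + c. Substituting each data point gives a linear system:
  9a + 3b + c = -44
  36a + 6b + c = -164
  81a + 9b + c = -356
Solving the system yields a = -4, b = -4, c = 4.
So f(t) = -4t^2 - 4t + 4.
Check: f(6) = -164. ✓

f(t) = -4t^2 - 4t + 4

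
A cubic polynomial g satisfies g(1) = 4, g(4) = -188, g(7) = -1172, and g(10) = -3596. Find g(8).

Forward differences of the values at u = 1, 4, 7, 10:
  g  : 4  -188  -1172  -3596
  Δ  : -192  -984  -2424
  Δ^2: -792  -1440
  Δ^3: -648
The third differences are constant, confirming degree 3.
Interpolating (Newton forward form) and evaluating at u = 8 gives g(8) = -1788.

-1788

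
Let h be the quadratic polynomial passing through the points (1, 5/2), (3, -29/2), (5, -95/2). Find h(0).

Forward differences of the values at s = 1, 3, 5:
  h  : 5/2  -29/2  -95/2
  Δ  : -17  -33
  Δ^2: -16
The second differences are constant, confirming degree 2.
Interpolating (Newton forward form) and evaluating at s = 0 gives h(0) = 5.

5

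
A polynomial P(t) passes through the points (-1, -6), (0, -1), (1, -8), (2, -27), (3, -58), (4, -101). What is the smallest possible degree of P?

Forward differences of the values at t = -1, 0, 1, 2, 3, 4:
  P  : -6  -1  -8  -27  -58  -101
  Δ  : 5  -7  -19  -31  -43
  Δ^2: -12  -12  -12  -12
  Δ^3: 0  0  0
  Δ^4: 0  0
  Δ^5: 0
The second differences are constant (-12) and nonzero, while all higher differences vanish, so the minimal degree is 2.

2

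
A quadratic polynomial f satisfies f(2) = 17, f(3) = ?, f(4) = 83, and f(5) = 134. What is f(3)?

On equispaced nodes a degree-2 polynomial has vanishing third forward difference, so
  - f(2) + 3·f(3) - 3·f(4) + f(5) = 0.
Substituting the known values and solving for f(3):
  3·f(3) = 132
  f(3) = 44.

44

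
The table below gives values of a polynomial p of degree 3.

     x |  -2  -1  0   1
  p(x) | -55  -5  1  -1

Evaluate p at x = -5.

Using the Lagrange interpolation formula with nodes -2, -1, 0, 1:
  L_0(x) = (x + 1)x(x - 1) / -6
  L_1(x) = (x + 2)x(x - 1) / 2
  L_2(x) = (x + 2)(x + 1)(x - 1) / -2
  L_3(x) = (x + 2)(x + 1)x / 6
Then p(x) = -55·L_0(x) - 5·L_1(x) + 1·L_2(x) - 1·L_3(x).
Expanding and collecting terms gives p(x) = 6x^3 - 4x^2 - 4x + 1.
Evaluating at x = -5: p(-5) = -829.

-829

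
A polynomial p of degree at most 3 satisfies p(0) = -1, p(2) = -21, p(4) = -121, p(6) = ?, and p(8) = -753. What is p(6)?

-349

The 4 known points determine the degree-3 polynomial uniquely.
Write p(n) = an^3 + bn^2 + cn + d. Substituting each data point gives a linear system:
  d = -1
  8a + 4b + 2c + d = -21
  64a + 16b + 4c + d = -121
  512a + 64b + 8c + d = -753
Solving the system yields a = -1, b = -4, c = 2, d = -1.
So p(n) = -n³ - 4n² + 2n - 1.
Then p(6) = -349.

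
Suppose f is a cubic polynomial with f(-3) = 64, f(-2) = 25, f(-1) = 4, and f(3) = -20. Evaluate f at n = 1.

-8

Write f(n) = an^3 + bn^2 + cn + d. Substituting each data point gives a linear system:
  -27a + 9b - 3c + d = 64
  -8a + 4b - 2c + d = 25
  -a + b - c + d = 4
  27a + 9b + 3c + d = -20
Solving the system yields a = -1, b = 3, c = -5, d = -5.
So f(n) = -n^3 + 3n^2 - 5n - 5.
Then f(1) = -8.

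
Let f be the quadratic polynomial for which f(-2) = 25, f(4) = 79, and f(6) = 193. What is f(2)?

Write f(t) = at^2 + bt + c. Substituting each data point gives a linear system:
  4a - 2b + c = 25
  16a + 4b + c = 79
  36a + 6b + c = 193
Solving the system yields a = 6, b = -3, c = -5.
So f(t) = 6t² - 3t - 5.
Then f(2) = 13.

13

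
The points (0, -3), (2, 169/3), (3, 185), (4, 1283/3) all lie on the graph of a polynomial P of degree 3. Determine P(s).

Write P(s) = as^3 + bs^2 + cs + d. Substituting each data point gives a linear system:
  d = -3
  8a + 4b + 2c + d = 169/3
  27a + 9b + 3c + d = 185
  64a + 16b + 4c + d = 1283/3
Solving the system yields a = 6, b = 3, c = -1/3, d = -3.
So P(s) = 6s^3 + 3s^2 - (1/3)s - 3.
Check: P(4) = 1283/3. ✓

P(s) = 6s^3 + 3s^2 - (1/3)s - 3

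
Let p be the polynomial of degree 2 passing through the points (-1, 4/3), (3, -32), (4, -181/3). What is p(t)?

p(t) = -4t^2 - (1/3)t + 5

Write p(t) = at^2 + bt + c. Substituting each data point gives a linear system:
  a - b + c = 4/3
  9a + 3b + c = -32
  16a + 4b + c = -181/3
Solving the system yields a = -4, b = -1/3, c = 5.
So p(t) = -4t² - (1/3)t + 5.
Check: p(4) = -181/3. ✓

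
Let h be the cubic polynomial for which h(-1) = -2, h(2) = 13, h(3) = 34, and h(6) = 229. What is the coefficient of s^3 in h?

Write h(s) = as^3 + bs^2 + cs + d. Substituting each data point gives a linear system:
  -a + b - c + d = -2
  8a + 4b + 2c + d = 13
  27a + 9b + 3c + d = 34
  216a + 36b + 6c + d = 229
Solving the system yields a = 1, b = 0, c = 2, d = 1.
So h(s) = s^3 + 2s + 1.
The leading coefficient is 1.

1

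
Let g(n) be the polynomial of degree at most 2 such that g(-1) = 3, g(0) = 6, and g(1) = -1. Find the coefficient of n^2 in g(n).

Write g(n) = an^2 + bn + c. Substituting each data point gives a linear system:
  a - b + c = 3
  c = 6
  a + b + c = -1
Solving the system yields a = -5, b = -2, c = 6.
So g(n) = -5n² - 2n + 6.
The leading coefficient is -5.

-5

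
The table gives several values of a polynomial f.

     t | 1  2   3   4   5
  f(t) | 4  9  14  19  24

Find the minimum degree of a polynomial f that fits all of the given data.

1

Forward differences of the values at t = 1, 2, 3, 4, 5:
  f  : 4  9  14  19  24
  Δ  : 5  5  5  5
  Δ^2: 0  0  0
  Δ^3: 0  0
  Δ^4: 0
The first differences are constant (5) and nonzero, while all higher differences vanish, so the minimal degree is 1.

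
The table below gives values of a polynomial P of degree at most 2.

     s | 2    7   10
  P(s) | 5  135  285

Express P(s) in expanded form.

Write P(s) = as^2 + bs + c. Substituting each data point gives a linear system:
  4a + 2b + c = 5
  49a + 7b + c = 135
  100a + 10b + c = 285
Solving the system yields a = 3, b = -1, c = -5.
So P(s) = 3s² - s - 5.
Check: P(7) = 135. ✓

P(s) = 3s^2 - s - 5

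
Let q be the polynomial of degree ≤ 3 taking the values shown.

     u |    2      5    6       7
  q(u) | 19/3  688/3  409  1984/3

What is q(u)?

q(u) = 2u^3 + (1/3)u^2 - 6u + 1

Write q(u) = au^3 + bu^2 + cu + d. Substituting each data point gives a linear system:
  8a + 4b + 2c + d = 19/3
  125a + 25b + 5c + d = 688/3
  216a + 36b + 6c + d = 409
  343a + 49b + 7c + d = 1984/3
Solving the system yields a = 2, b = 1/3, c = -6, d = 1.
So q(u) = 2u^3 + (1/3)u^2 - 6u + 1.
Check: q(6) = 409. ✓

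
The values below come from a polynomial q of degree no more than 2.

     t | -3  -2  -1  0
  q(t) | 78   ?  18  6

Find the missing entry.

The 3 known points determine the degree-2 polynomial uniquely.
Write q(t) = at^2 + bt + c. Substituting each data point gives a linear system:
  9a - 3b + c = 78
  a - b + c = 18
  c = 6
Solving the system yields a = 6, b = -6, c = 6.
So q(t) = 6t^2 - 6t + 6.
Then q(-2) = 42.

42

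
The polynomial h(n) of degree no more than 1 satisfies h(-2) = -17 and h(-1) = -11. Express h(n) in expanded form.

Using the Lagrange interpolation formula with nodes -2, -1:
  L_0(n) = (n + 1) / -1
  L_1(n) = (n + 2) / 1
Then h(n) = -17·L_0(n) - 11·L_1(n).
Expanding and collecting terms gives h(n) = 6n - 5.
Check: h(-1) = -11. ✓

h(n) = 6n - 5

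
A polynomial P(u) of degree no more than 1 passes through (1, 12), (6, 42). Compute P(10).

66

Using the Lagrange interpolation formula with nodes 1, 6:
  L_0(u) = (u - 6) / -5
  L_1(u) = (u - 1) / 5
Then P(u) = 12·L_0(u) + 42·L_1(u).
Expanding and collecting terms gives P(u) = 6u + 6.
Evaluating at u = 10: P(10) = 66.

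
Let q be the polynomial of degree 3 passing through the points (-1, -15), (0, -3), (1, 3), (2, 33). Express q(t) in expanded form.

Write q(t) = at^3 + bt^2 + ct + d. Substituting each data point gives a linear system:
  -a + b - c + d = -15
  d = -3
  a + b + c + d = 3
  8a + 4b + 2c + d = 33
Solving the system yields a = 5, b = -3, c = 4, d = -3.
So q(t) = 5t^3 - 3t^2 + 4t - 3.
Check: q(-1) = -15. ✓

q(t) = 5t^3 - 3t^2 + 4t - 3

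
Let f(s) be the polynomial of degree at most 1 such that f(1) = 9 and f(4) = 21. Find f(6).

29

Using the Lagrange interpolation formula with nodes 1, 4:
  L_0(s) = (s - 4) / -3
  L_1(s) = (s - 1) / 3
Then f(s) = 9·L_0(s) + 21·L_1(s).
Expanding and collecting terms gives f(s) = 4s + 5.
Evaluating at s = 6: f(6) = 29.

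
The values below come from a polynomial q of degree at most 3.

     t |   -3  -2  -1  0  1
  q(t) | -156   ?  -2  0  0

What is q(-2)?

On equispaced nodes a degree-3 polynomial has vanishing fourth forward difference, so
  q(-3) - 4·q(-2) + 6·q(-1) - 4·q(0) + q(1) = 0.
Substituting the known values and solving for q(-2):
  -4·q(-2) = 168
  q(-2) = -42.

-42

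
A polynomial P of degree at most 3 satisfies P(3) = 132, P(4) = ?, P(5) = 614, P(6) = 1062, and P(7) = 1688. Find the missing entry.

314

The 4 known points determine the degree-3 polynomial uniquely.
Write P(s) = as^3 + bs^2 + cs + d. Substituting each data point gives a linear system:
  27a + 9b + 3c + d = 132
  125a + 25b + 5c + d = 614
  216a + 36b + 6c + d = 1062
  343a + 49b + 7c + d = 1688
Solving the system yields a = 5, b = -1, c = 4, d = -6.
So P(s) = 5s^3 - s^2 + 4s - 6.
Then P(4) = 314.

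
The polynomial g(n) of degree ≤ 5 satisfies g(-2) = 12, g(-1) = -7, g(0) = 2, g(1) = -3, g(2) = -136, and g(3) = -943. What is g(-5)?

Forward differences of the values at n = -2, -1, 0, 1, 2, 3:
  g  : 12  -7  2  -3  -136  -943
  Δ  : -19  9  -5  -133  -807
  Δ^2: 28  -14  -128  -674
  Δ^3: -42  -114  -546
  Δ^4: -72  -432
  Δ^5: -360
The fifth differences are constant, confirming degree 5.
Interpolating (Newton forward form) and evaluating at n = -5 gives g(-5) = 7137.

7137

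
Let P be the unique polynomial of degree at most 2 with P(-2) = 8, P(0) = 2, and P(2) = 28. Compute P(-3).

Forward differences of the values at t = -2, 0, 2:
  P  : 8  2  28
  Δ  : -6  26
  Δ^2: 32
The second differences are constant, confirming degree 2.
Interpolating (Newton forward form) and evaluating at t = -3 gives P(-3) = 23.

23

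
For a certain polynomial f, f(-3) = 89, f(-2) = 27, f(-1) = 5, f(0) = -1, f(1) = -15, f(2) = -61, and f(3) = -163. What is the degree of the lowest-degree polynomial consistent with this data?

Forward differences of the values at x = -3, -2, -1, 0, 1, 2, 3:
  f  : 89  27  5  -1  -15  -61  -163
  Δ  : -62  -22  -6  -14  -46  -102
  Δ^2: 40  16  -8  -32  -56
  Δ^3: -24  -24  -24  -24
  Δ^4: 0  0  0
  Δ^5: 0  0
  Δ^6: 0
The third differences are constant (-24) and nonzero, while all higher differences vanish, so the minimal degree is 3.

3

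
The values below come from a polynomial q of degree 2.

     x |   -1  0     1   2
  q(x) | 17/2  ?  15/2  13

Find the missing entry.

6

The 3 known points determine the degree-2 polynomial uniquely.
Write q(x) = ax^2 + bx + c. Substituting each data point gives a linear system:
  a - b + c = 17/2
  a + b + c = 15/2
  4a + 2b + c = 13
Solving the system yields a = 2, b = -1/2, c = 6.
So q(x) = 2x^2 - (1/2)x + 6.
Then q(0) = 6.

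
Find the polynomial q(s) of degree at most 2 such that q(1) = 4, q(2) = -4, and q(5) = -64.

Write q(s) = as^2 + bs + c. Substituting each data point gives a linear system:
  a + b + c = 4
  4a + 2b + c = -4
  25a + 5b + c = -64
Solving the system yields a = -3, b = 1, c = 6.
So q(s) = -3s^2 + s + 6.
Check: q(5) = -64. ✓

q(s) = -3s^2 + s + 6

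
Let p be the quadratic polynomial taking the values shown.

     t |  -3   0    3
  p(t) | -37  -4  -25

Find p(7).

Forward differences of the values at t = -3, 0, 3:
  p  : -37  -4  -25
  Δ  : 33  -21
  Δ^2: -54
The second differences are constant, confirming degree 2.
Interpolating (Newton forward form) and evaluating at t = 7 gives p(7) = -137.

-137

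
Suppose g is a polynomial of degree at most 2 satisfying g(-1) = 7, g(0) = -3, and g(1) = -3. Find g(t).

g(t) = 5t^2 - 5t - 3

Using the Lagrange interpolation formula with nodes -1, 0, 1:
  L_0(t) = t(t - 1) / 2
  L_1(t) = (t + 1)(t - 1) / -1
  L_2(t) = (t + 1)t / 2
Then g(t) = 7·L_0(t) - 3·L_1(t) - 3·L_2(t).
Expanding and collecting terms gives g(t) = 5t² - 5t - 3.
Check: g(1) = -3. ✓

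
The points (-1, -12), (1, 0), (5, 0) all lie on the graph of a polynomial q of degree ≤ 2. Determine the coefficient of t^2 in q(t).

-1

Write q(t) = at^2 + bt + c. Substituting each data point gives a linear system:
  a - b + c = -12
  a + b + c = 0
  25a + 5b + c = 0
Solving the system yields a = -1, b = 6, c = -5.
So q(t) = -t² + 6t - 5.
The leading coefficient is -1.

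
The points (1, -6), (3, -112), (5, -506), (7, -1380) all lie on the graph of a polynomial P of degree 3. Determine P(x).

P(x) = -4x^3 - x - 1

Write P(x) = ax^3 + bx^2 + cx + d. Substituting each data point gives a linear system:
  a + b + c + d = -6
  27a + 9b + 3c + d = -112
  125a + 25b + 5c + d = -506
  343a + 49b + 7c + d = -1380
Solving the system yields a = -4, b = 0, c = -1, d = -1.
So P(x) = -4x^3 - x - 1.
Check: P(7) = -1380. ✓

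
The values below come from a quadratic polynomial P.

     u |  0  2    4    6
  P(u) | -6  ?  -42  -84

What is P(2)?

-16

The 3 known points determine the degree-2 polynomial uniquely.
Write P(u) = au^2 + bu + c. Substituting each data point gives a linear system:
  c = -6
  16a + 4b + c = -42
  36a + 6b + c = -84
Solving the system yields a = -2, b = -1, c = -6.
So P(u) = -2u² - u - 6.
Then P(2) = -16.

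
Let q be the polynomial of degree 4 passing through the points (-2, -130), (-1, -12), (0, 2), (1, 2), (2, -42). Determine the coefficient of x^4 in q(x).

Write q(x) = ax^4 + bx^3 + cx^2 + dx + e. Substituting each data point gives a linear system:
  16a - 8b + 4c - 2d + e = -130
  a - b + c - d + e = -12
  e = 2
  a + b + c + d + e = 2
  16a + 8b + 4c + 2d + e = -42
Solving the system yields a = -5, b = 5, c = -2, d = 2, e = 2.
So q(x) = -5x⁴ + 5x³ - 2x² + 2x + 2.
The leading coefficient is -5.

-5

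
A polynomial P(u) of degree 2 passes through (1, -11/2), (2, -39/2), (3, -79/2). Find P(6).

Write P(u) = au^2 + bu + c. Substituting each data point gives a linear system:
  a + b + c = -11/2
  4a + 2b + c = -39/2
  9a + 3b + c = -79/2
Solving the system yields a = -3, b = -5, c = 5/2.
So P(u) = -3u^2 - 5u + 5/2.
Then P(6) = -271/2.

-271/2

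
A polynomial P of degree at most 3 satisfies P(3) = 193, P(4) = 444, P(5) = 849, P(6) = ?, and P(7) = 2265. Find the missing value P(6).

1444

On equispaced nodes a degree-3 polynomial has vanishing fourth forward difference, so
  P(3) - 4·P(4) + 6·P(5) - 4·P(6) + P(7) = 0.
Substituting the known values and solving for P(6):
  -4·P(6) = -5776
  P(6) = 1444.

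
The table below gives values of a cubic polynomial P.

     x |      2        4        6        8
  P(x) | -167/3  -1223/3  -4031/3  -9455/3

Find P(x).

Write P(x) = ax^3 + bx^2 + cx + d. Substituting each data point gives a linear system:
  8a + 4b + 2c + d = -167/3
  64a + 16b + 4c + d = -1223/3
  216a + 36b + 6c + d = -4031/3
  512a + 64b + 8c + d = -9455/3
Solving the system yields a = -6, b = -1, c = -2, d = 1/3.
So P(x) = -6x^3 - x^2 - 2x + 1/3.
Check: P(6) = -4031/3. ✓

P(x) = -6x^3 - x^2 - 2x + 1/3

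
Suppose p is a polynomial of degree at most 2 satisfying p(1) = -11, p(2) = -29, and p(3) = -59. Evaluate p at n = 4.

-101

Using the Lagrange interpolation formula with nodes 1, 2, 3:
  L_0(n) = (n - 2)(n - 3) / 2
  L_1(n) = (n - 1)(n - 3) / -1
  L_2(n) = (n - 1)(n - 2) / 2
Then p(n) = -11·L_0(n) - 29·L_1(n) - 59·L_2(n).
Expanding and collecting terms gives p(n) = -6n² - 5.
Evaluating at n = 4: p(4) = -101.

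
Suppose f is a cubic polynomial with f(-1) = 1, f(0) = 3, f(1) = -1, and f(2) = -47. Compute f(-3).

123

Forward differences of the values at x = -1, 0, 1, 2:
  f  : 1  3  -1  -47
  Δ  : 2  -4  -46
  Δ^2: -6  -42
  Δ^3: -36
The third differences are constant, confirming degree 3.
Interpolating (Newton forward form) and evaluating at x = -3 gives f(-3) = 123.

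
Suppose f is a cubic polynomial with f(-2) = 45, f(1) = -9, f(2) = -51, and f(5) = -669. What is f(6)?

-1139

Write f(u) = au^3 + bu^2 + cu + d. Substituting each data point gives a linear system:
  -8a + 4b - 2c + d = 45
  a + b + c + d = -9
  8a + 4b + 2c + d = -51
  125a + 25b + 5c + d = -669
Solving the system yields a = -5, b = -1, c = -4, d = 1.
So f(u) = -5u³ - u² - 4u + 1.
Then f(6) = -1139.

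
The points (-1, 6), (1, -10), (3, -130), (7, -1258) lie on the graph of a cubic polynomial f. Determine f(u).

Write f(u) = au^3 + bu^2 + cu + d. Substituting each data point gives a linear system:
  -a + b - c + d = 6
  a + b + c + d = -10
  27a + 9b + 3c + d = -130
  343a + 49b + 7c + d = -1258
Solving the system yields a = -3, b = -4, c = -5, d = 2.
So f(u) = -3u³ - 4u² - 5u + 2.
Check: f(3) = -130. ✓

f(u) = -3u^3 - 4u^2 - 5u + 2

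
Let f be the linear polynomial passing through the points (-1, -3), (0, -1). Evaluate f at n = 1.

Write f(n) = an + b. Substituting each data point gives a linear system:
  -a + b = -3
  b = -1
Solving the system yields a = 2, b = -1.
So f(n) = 2n - 1.
Then f(1) = 1.

1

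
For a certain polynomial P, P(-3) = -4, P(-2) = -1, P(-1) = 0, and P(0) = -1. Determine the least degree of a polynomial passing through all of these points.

2

Forward differences of the values at x = -3, -2, -1, 0:
  P  : -4  -1  0  -1
  Δ  : 3  1  -1
  Δ^2: -2  -2
  Δ^3: 0
The second differences are constant (-2) and nonzero, while all higher differences vanish, so the minimal degree is 2.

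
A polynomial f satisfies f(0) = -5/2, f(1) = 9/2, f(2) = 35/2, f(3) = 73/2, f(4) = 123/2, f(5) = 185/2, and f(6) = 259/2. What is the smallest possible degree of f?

2

Forward differences of the values at s = 0, 1, 2, 3, 4, 5, 6:
  f  : -5/2  9/2  35/2  73/2  123/2  185/2  259/2
  Δ  : 7  13  19  25  31  37
  Δ^2: 6  6  6  6  6
  Δ^3: 0  0  0  0
  Δ^4: 0  0  0
  Δ^5: 0  0
  Δ^6: 0
The second differences are constant (6) and nonzero, while all higher differences vanish, so the minimal degree is 2.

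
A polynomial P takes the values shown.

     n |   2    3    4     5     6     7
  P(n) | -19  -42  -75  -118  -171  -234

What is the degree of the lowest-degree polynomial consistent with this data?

2

Forward differences of the values at n = 2, 3, 4, 5, 6, 7:
  P  : -19  -42  -75  -118  -171  -234
  Δ  : -23  -33  -43  -53  -63
  Δ^2: -10  -10  -10  -10
  Δ^3: 0  0  0
  Δ^4: 0  0
  Δ^5: 0
The second differences are constant (-10) and nonzero, while all higher differences vanish, so the minimal degree is 2.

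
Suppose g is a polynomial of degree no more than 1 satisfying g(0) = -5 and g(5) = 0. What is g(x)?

g(x) = x - 5

Write g(x) = ax + b. Substituting each data point gives a linear system:
  b = -5
  5a + b = 0
Solving the system yields a = 1, b = -5.
So g(x) = x - 5.
Check: g(5) = 0. ✓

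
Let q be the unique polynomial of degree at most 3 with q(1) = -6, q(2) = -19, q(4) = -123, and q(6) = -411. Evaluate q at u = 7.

Using the Lagrange interpolation formula with nodes 1, 2, 4, 6:
  L_0(u) = (u - 2)(u - 4)(u - 6) / -15
  L_1(u) = (u - 1)(u - 4)(u - 6) / 8
  L_2(u) = (u - 1)(u - 2)(u - 6) / -12
  L_3(u) = (u - 1)(u - 2)(u - 4) / 40
Then q(u) = -6·L_0(u) - 19·L_1(u) - 123·L_2(u) - 411·L_3(u).
Expanding and collecting terms gives q(u) = -2u^3 + u^2 - 2u - 3.
Evaluating at u = 7: q(7) = -654.

-654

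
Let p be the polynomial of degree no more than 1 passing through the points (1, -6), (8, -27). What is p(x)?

Using the Lagrange interpolation formula with nodes 1, 8:
  L_0(x) = (x - 8) / -7
  L_1(x) = (x - 1) / 7
Then p(x) = -6·L_0(x) - 27·L_1(x).
Expanding and collecting terms gives p(x) = -3x - 3.
Check: p(8) = -27. ✓

p(x) = -3x - 3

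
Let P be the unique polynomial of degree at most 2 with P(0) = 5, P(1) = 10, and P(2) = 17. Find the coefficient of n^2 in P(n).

Write P(n) = an^2 + bn + c. Substituting each data point gives a linear system:
  c = 5
  a + b + c = 10
  4a + 2b + c = 17
Solving the system yields a = 1, b = 4, c = 5.
So P(n) = n² + 4n + 5.
The leading coefficient is 1.

1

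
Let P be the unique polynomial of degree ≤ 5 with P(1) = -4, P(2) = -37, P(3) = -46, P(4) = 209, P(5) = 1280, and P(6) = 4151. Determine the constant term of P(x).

Write P(x) = ax^5 + bx^4 + cx^3 + dx^2 + ex + k. Substituting each data point gives a linear system:
  a + b + c + d + e + k = -4
  32a + 16b + 8c + 4d + 2e + k = -37
  243a + 81b + 27c + 9d + 3e + k = -46
  1024a + 256b + 64c + 16d + 4e + k = 209
  3125a + 625b + 125c + 25d + 5e + k = 1280
  7776a + 1296b + 216c + 36d + 6e + k = 4151
Solving the system yields a = 1, b = -2, c = -5, d = 2, e = -5, k = 5.
So P(x) = x⁵ - 2x⁴ - 5x³ + 2x² - 5x + 5.
The constant term is 5.

5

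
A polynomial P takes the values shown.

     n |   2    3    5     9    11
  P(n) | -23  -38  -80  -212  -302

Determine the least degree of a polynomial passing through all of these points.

2

Divided differences on the nodes 2, 3, 5, 9, 11:
  order 0: -23  -38  -80  -212  -302
  order 1: -15  -21  -33  -45
  order 2: -2  -2  -2
  order 3: 0  0
  order 4: 0
The order-2 divided differences are all -2 (nonzero) and every higher order vanishes, so the data lies on a polynomial of degree exactly 2.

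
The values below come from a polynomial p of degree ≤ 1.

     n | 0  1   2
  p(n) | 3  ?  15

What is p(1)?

The 2 known points determine the degree-1 polynomial uniquely.
Write p(n) = an + b. Substituting each data point gives a linear system:
  b = 3
  2a + b = 15
Solving the system yields a = 6, b = 3.
So p(n) = 6n + 3.
Then p(1) = 9.

9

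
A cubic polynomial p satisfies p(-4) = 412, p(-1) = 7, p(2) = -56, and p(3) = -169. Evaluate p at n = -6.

Using the Lagrange interpolation formula with nodes -4, -1, 2, 3:
  L_0(n) = (n + 1)(n - 2)(n - 3) / -126
  L_1(n) = (n + 4)(n - 2)(n - 3) / 36
  L_2(n) = (n + 4)(n + 1)(n - 3) / -18
  L_3(n) = (n + 4)(n + 1)(n - 2) / 28
Then p(n) = 412·L_0(n) + 7·L_1(n) - 56·L_2(n) - 169·L_3(n).
Expanding and collecting terms gives p(n) = -6n^3 + n^2 - 4n - 4.
Evaluating at n = -6: p(-6) = 1352.

1352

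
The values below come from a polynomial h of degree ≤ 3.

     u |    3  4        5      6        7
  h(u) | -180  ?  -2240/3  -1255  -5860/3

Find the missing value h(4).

-1195/3

On equispaced nodes a degree-3 polynomial has vanishing fourth forward difference, so
  h(3) - 4·h(4) + 6·h(5) - 4·h(6) + h(7) = 0.
Substituting the known values and solving for h(4):
  -4·h(4) = 4780/3
  h(4) = -1195/3.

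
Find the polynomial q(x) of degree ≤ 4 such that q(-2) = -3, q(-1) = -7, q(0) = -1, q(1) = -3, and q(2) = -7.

Write q(x) = ax^4 + bx^3 + cx^2 + dx + e. Substituting each data point gives a linear system:
  16a - 8b + 4c - 2d + e = -3
  a - b + c - d + e = -7
  e = -1
  a + b + c + d + e = -3
  16a + 8b + 4c + 2d + e = -7
Solving the system yields a = 1, b = -1, c = -5, d = 3, e = -1.
So q(x) = x⁴ - x³ - 5x² + 3x - 1.
Check: q(0) = -1. ✓

q(x) = x^4 - x^3 - 5x^2 + 3x - 1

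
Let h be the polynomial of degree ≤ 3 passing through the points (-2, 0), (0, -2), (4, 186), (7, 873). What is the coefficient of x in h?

Write h(x) = ax^3 + bx^2 + cx + d. Substituting each data point gives a linear system:
  -8a + 4b - 2c + d = 0
  d = -2
  64a + 16b + 4c + d = 186
  343a + 49b + 7c + d = 873
Solving the system yields a = 2, b = 4, c = -1, d = -2.
So h(x) = 2x^3 + 4x^2 - x - 2.
The coefficient of x is -1.

-1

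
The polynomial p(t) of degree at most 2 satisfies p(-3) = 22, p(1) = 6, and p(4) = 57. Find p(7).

162

Write p(t) = at^2 + bt + c. Substituting each data point gives a linear system:
  9a - 3b + c = 22
  a + b + c = 6
  16a + 4b + c = 57
Solving the system yields a = 3, b = 2, c = 1.
So p(t) = 3t² + 2t + 1.
Then p(7) = 162.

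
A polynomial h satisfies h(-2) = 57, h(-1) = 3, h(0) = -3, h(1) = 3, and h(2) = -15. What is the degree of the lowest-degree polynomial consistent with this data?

Forward differences of the values at s = -2, -1, 0, 1, 2:
  h  : 57  3  -3  3  -15
  Δ  : -54  -6  6  -18
  Δ^2: 48  12  -24
  Δ^3: -36  -36
  Δ^4: 0
The third differences are constant (-36) and nonzero, while all higher differences vanish, so the minimal degree is 3.

3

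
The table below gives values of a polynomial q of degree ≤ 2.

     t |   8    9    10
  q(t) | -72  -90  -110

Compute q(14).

-210

Write q(t) = at^2 + bt + c. Substituting each data point gives a linear system:
  64a + 8b + c = -72
  81a + 9b + c = -90
  100a + 10b + c = -110
Solving the system yields a = -1, b = -1, c = 0.
So q(t) = -t² - t.
Then q(14) = -210.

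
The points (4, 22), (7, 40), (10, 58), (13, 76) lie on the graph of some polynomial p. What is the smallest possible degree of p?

Forward differences of the values at u = 4, 7, 10, 13:
  p  : 22  40  58  76
  Δ  : 18  18  18
  Δ^2: 0  0
  Δ^3: 0
The first differences are constant (18) and nonzero, while all higher differences vanish, so the minimal degree is 1.

1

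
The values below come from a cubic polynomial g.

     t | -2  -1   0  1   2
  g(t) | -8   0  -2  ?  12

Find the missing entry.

-2

On equispaced nodes a degree-3 polynomial has vanishing fourth forward difference, so
  g(-2) - 4·g(-1) + 6·g(0) - 4·g(1) + g(2) = 0.
Substituting the known values and solving for g(1):
  -4·g(1) = 8
  g(1) = -2.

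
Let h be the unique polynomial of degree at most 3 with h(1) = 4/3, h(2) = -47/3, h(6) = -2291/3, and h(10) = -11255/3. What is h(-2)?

Using the Lagrange interpolation formula with nodes 1, 2, 6, 10:
  L_0(s) = (s - 2)(s - 6)(s - 10) / -45
  L_1(s) = (s - 1)(s - 6)(s - 10) / 32
  L_2(s) = (s - 1)(s - 2)(s - 10) / -80
  L_3(s) = (s - 1)(s - 2)(s - 6) / 288
Then h(s) = 4/3·L_0(s) - 47/3·L_1(s) - 2291/3·L_2(s) - 11255/3·L_3(s).
Expanding and collecting terms gives h(s) = -4s^3 + 2s^2 + 5s - 5/3.
Evaluating at s = -2: h(-2) = 85/3.

85/3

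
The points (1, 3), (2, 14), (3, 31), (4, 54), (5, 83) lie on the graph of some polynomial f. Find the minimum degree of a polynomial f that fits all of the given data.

2

Forward differences of the values at s = 1, 2, 3, 4, 5:
  f  : 3  14  31  54  83
  Δ  : 11  17  23  29
  Δ^2: 6  6  6
  Δ^3: 0  0
  Δ^4: 0
The second differences are constant (6) and nonzero, while all higher differences vanish, so the minimal degree is 2.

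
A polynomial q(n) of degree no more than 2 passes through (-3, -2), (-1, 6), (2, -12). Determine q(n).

q(n) = -2n^2 - 4n + 4

Write q(n) = an^2 + bn + c. Substituting each data point gives a linear system:
  9a - 3b + c = -2
  a - b + c = 6
  4a + 2b + c = -12
Solving the system yields a = -2, b = -4, c = 4.
So q(n) = -2n² - 4n + 4.
Check: q(2) = -12. ✓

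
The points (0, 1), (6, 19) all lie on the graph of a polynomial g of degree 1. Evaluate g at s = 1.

Write g(s) = as + b. Substituting each data point gives a linear system:
  b = 1
  6a + b = 19
Solving the system yields a = 3, b = 1.
So g(s) = 3s + 1.
Then g(1) = 4.

4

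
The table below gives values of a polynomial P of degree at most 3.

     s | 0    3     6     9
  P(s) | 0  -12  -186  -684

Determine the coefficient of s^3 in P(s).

Write P(s) = as^3 + bs^2 + cs + d. Substituting each data point gives a linear system:
  d = 0
  27a + 9b + 3c + d = -12
  216a + 36b + 6c + d = -186
  729a + 81b + 9c + d = -684
Solving the system yields a = -1, b = 0, c = 5, d = 0.
So P(s) = -s³ + 5s.
The leading coefficient is -1.

-1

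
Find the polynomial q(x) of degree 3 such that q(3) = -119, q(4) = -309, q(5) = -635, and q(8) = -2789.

q(x) = -6x^3 + 4x^2 + 4x - 5

Using the Lagrange interpolation formula with nodes 3, 4, 5, 8:
  L_0(x) = (x - 4)(x - 5)(x - 8) / -10
  L_1(x) = (x - 3)(x - 5)(x - 8) / 4
  L_2(x) = (x - 3)(x - 4)(x - 8) / -6
  L_3(x) = (x - 3)(x - 4)(x - 5) / 60
Then q(x) = -119·L_0(x) - 309·L_1(x) - 635·L_2(x) - 2789·L_3(x).
Expanding and collecting terms gives q(x) = -6x^3 + 4x^2 + 4x - 5.
Check: q(8) = -2789. ✓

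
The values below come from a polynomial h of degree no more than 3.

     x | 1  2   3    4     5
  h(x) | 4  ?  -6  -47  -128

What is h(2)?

On equispaced nodes a degree-3 polynomial has vanishing fourth forward difference, so
  h(1) - 4·h(2) + 6·h(3) - 4·h(4) + h(5) = 0.
Substituting the known values and solving for h(2):
  -4·h(2) = -28
  h(2) = 7.

7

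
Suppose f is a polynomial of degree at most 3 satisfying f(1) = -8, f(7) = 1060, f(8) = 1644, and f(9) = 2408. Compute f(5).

Write f(x) = ax^3 + bx^2 + cx + d. Substituting each data point gives a linear system:
  a + b + c + d = -8
  343a + 49b + 7c + d = 1060
  512a + 64b + 8c + d = 1644
  729a + 81b + 9c + d = 2408
Solving the system yields a = 4, b = -6, c = -2, d = -4.
So f(x) = 4x³ - 6x² - 2x - 4.
Then f(5) = 336.

336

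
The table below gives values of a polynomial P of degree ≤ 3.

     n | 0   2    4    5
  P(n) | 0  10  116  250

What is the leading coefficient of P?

3

Write P(n) = an^3 + bn^2 + cn + d. Substituting each data point gives a linear system:
  d = 0
  8a + 4b + 2c + d = 10
  64a + 16b + 4c + d = 116
  125a + 25b + 5c + d = 250
Solving the system yields a = 3, b = -6, c = 5, d = 0.
So P(n) = 3n^3 - 6n^2 + 5n.
The leading coefficient is 3.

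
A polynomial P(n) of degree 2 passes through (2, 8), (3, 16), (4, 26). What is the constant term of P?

Write P(n) = an^2 + bn + c. Substituting each data point gives a linear system:
  4a + 2b + c = 8
  9a + 3b + c = 16
  16a + 4b + c = 26
Solving the system yields a = 1, b = 3, c = -2.
So P(n) = n^2 + 3n - 2.
The constant term is -2.

-2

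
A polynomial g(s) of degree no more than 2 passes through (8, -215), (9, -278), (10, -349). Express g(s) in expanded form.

g(s) = -4s^2 + 5s + 1

Using the Lagrange interpolation formula with nodes 8, 9, 10:
  L_0(s) = (s - 9)(s - 10) / 2
  L_1(s) = (s - 8)(s - 10) / -1
  L_2(s) = (s - 8)(s - 9) / 2
Then g(s) = -215·L_0(s) - 278·L_1(s) - 349·L_2(s).
Expanding and collecting terms gives g(s) = -4s^2 + 5s + 1.
Check: g(8) = -215. ✓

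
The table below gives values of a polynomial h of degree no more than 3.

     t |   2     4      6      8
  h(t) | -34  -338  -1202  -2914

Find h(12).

-10034

Using the Lagrange interpolation formula with nodes 2, 4, 6, 8:
  L_0(t) = (t - 4)(t - 6)(t - 8) / -48
  L_1(t) = (t - 2)(t - 6)(t - 8) / 16
  L_2(t) = (t - 2)(t - 4)(t - 8) / -16
  L_3(t) = (t - 2)(t - 4)(t - 6) / 48
Then h(t) = -34·L_0(t) - 338·L_1(t) - 1202·L_2(t) - 2914·L_3(t).
Expanding and collecting terms gives h(t) = -6t³ + 2t² + 4t - 2.
Evaluating at t = 12: h(12) = -10034.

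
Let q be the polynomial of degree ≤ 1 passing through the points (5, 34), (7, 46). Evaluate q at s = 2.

Using the Lagrange interpolation formula with nodes 5, 7:
  L_0(s) = (s - 7) / -2
  L_1(s) = (s - 5) / 2
Then q(s) = 34·L_0(s) + 46·L_1(s).
Expanding and collecting terms gives q(s) = 6s + 4.
Evaluating at s = 2: q(2) = 16.

16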